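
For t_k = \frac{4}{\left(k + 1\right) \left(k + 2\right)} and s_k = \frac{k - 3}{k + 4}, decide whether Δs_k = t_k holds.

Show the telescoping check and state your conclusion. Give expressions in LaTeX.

Invalid: residual \frac{3 \left(k^{2} - 5 k - 22\right)}{k^{4} + 12 k^{3} + 49 k^{2} + 78 k + 40} ≠ 0.

s_(k+1) = (k - 2)/(k + 5)
s_(k+1) − s_k = 7/(k**2 + 9*k + 20)
(s_(k+1) − s_k) − t_k = 3*(k**2 - 5*k - 22)/(k**4 + 12*k**3 + 49*k**2 + 78*k + 40)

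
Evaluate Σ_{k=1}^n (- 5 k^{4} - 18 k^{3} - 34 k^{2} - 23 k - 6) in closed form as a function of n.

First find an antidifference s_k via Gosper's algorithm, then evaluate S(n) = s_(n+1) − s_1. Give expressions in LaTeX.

Compute t_(k+1)/t_k: get (5*k**4 + 38*k**3 + 118*k**2 + 165*k + 86)/(5*k**4 + 18*k**3 + 34*k**2 + 23*k + 6).
Gosper form: A/B · C(k+1)/C(k) with A=1, B=1, C=k**4 + 18*k**3/5 + 34*k**2/5 + 23*k/5 + 6/5.
Need (1)·f(k+1) − (1)·f(k) = k**4 + 18*k**3/5 + 34*k**2/5 + 23*k/5 + 6/5.
From deg A=0, deg B=0, deg C=4: d=5.
Coefficient equations give f(k) = k**2*(k**3 + 2*k**2 + 4*k - 1)/5.
R(k) = B(k−1)·f(k)/C(k) = k**2*(k**3 + 2*k**2 + 4*k - 1)/(5*k**4 + 18*k**3 + 34*k**2 + 23*k + 6); s_k = R·t_k = k**2*(-k**3 - 2*k**2 - 4*k + 1).
Verify: -5*k**4 - 18*k**3 - 34*k**2 - 23*k - 6 matches t_k.
s_(n+1) = -n**5 - 7*n**4 - 22*n**3 - 33*n**2 - 23*n - 6 and s_(1) = -6, so S(n) = n*(-n**4 - 7*n**3 - 22*n**2 - 33*n - 23).

S(n) = n \left(- n^{4} - 7 n^{3} - 22 n^{2} - 33 n - 23\right)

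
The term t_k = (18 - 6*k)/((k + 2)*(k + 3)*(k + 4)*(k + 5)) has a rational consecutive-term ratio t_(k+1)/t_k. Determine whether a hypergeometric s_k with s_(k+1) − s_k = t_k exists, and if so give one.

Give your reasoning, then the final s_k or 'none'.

Ratio r(k) = (k - 2)*(k + 2)/((k - 3)*(k + 6)).
Take A(k)=k + 2, B(k)=k + 6, C(k)=k - 3.
Need (k + 2)·f(k+1) − (k + 5)·f(k) = k - 3.
From deg A=1, deg B=1, deg C=1: d=3.
A polynomial solution: f(k) = -k*(k**2 + 9*k + 44)/36.
Certificate R = B(k−1)f/C = -k*(k + 5)*(k**2 + 9*k + 44)/(36*(k - 3)) gives s_k = k*(k**2 + 9*k + 44)/(6*(k + 2)*(k + 3)*(k + 4)).
s_(k+1) − s_k = 6*(3 - k)/(k**4 + 14*k**3 + 71*k**2 + 154*k + 120) = t_k.

s_k = k*(k**2 + 9*k + 44)/(6*(k + 2)*(k + 3)*(k + 4))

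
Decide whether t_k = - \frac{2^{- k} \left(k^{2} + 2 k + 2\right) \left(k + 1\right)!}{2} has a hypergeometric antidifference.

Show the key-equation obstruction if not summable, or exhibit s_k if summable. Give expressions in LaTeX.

t_(k+1)/t_k = (k + 2)*(2*k + (k + 1)**2 + 4)/(2*(k**2 + 2*k + 2)).
A = k/2 + 1, B = 1, C = k**2 + 2*k + 2.
Solve (k/2 + 1)·f(k+1) − (1)·f(k) = k**2 + 2*k + 2.
Bound: deg f ≤ 1.
Solving with deg f ≤ 1: f(k) = 2*(k + 1).
Then R = B(k−1)f/C = 2*(k + 1)/(k**2 + 2*k + 2), so s_k = R(k)·t_k = -(k + 1)*factorial(k + 1)/2**k.
Verify: -(k**2 + 2*k + 2)*factorial(k + 1)/(2*2**k) matches t_k.

Yes. s_k = - 2^{- k} \left(k + 1\right) \left(k + 1\right)!.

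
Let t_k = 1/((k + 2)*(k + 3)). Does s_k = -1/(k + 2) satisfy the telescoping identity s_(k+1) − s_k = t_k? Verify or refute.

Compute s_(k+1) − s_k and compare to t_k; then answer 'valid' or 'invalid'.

s_(k+1) = -1/(k + 3)
s_(k+1) − s_k = 1/((k + 2)*(k + 3))
(s_(k+1) − s_k) − t_k = 0

Valid — Δs_k = t_k.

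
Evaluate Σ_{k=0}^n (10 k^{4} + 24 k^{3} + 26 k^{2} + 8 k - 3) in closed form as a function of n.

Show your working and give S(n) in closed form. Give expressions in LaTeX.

t_(k+1)/t_k = (10*k**4 + 64*k**3 + 158*k**2 + 172*k + 65)/(10*k**4 + 24*k**3 + 26*k**2 + 8*k - 3).
Normal form (A,B,C) = (1, 1, k**4 + 12*k**3/5 + 13*k**2/5 + 4*k/5 - 3/10).
f must satisfy (1)·f(k+1) − (1)·f(k) = k**4 + 12*k**3/5 + 13*k**2/5 + 4*k/5 - 3/10.
Degrees (0,0,4) ⇒ d ≤ 5.
Coefficient equations give f(k) = k*(2*k**4 + k**3 - 3*k - 3)/10.
Then R = B(k−1)f/C = k*(2*k**4 + k**3 - 3*k - 3)/(10*k**4 + 24*k**3 + 26*k**2 + 8*k - 3), so s_k = R(k)·t_k = k*(2*k**4 + k**3 - 3*k - 3).
Δs = 10*k**4 + 24*k**3 + 26*k**2 + 8*k - 3, as required.
Σ_(k=0)^n t_k = s_(n+1) − s_(0) = (2*n**5 + 11*n**4 + 24*n**3 + 23*n**2 + 5*n - 3) − (0), i.e. 2*n**5 + 11*n**4 + 24*n**3 + 23*n**2 + 5*n - 3.

S(n) = 2 n^{5} + 11 n^{4} + 24 n^{3} + 23 n^{2} + 5 n - 3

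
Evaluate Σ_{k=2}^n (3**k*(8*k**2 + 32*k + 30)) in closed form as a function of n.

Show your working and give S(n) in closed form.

Ratio r(k) = 3*(2*k + 7)/(2*k + 3).
A = 3, B = 1, C = k**2 + 4*k + 15/4.
Need (3)·f(k+1) − (1)·f(k) = k**2 + 4*k + 15/4.
From deg A=0, deg B=0, deg C=2: d=2.
Coefficient equations give f(k) = (4*k**2 + 4*k + 3)/8.
R(k) = B(k−1)·f(k)/C(k) = (4*k**2 + 4*k + 3)/(2*(2*k + 3)*(2*k + 5)); s_k = R·t_k = 3**k*(4*k**2 + 4*k + 3).
Δs = 3**k*(8*k**2 + 32*k + 30), as required.
Evaluate: s_(n+1) = 3**(n + 1)*(4*n**2 + 12*n + 11); subtract s_(2) = 243 ⇒ S(n) = 12*3**n*n**2 + 36*3**n*n + 33*3**n - 243.

S(n) = 12*3**n*n**2 + 36*3**n*n + 33*3**n - 243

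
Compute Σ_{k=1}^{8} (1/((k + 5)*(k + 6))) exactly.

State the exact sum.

Σ = 2/21

t_(k+1)/t_k = (k + 5)/(k + 7).
A = k + 5, B = k + 7, C = 1.
Key eq: (k + 5)·f(k+1) = (k + 6)·f(k) + (1).
Bound: deg f ≤ 1.
Match coefficients ⇒ f(k) = k/5.
Certificate R = B(k−1)f/C = k*(k + 6)/5 gives s_k = k/(5*(k + 5)).
Check: Δs_k = 1/(k**2 + 11*k + 30). ✓
Σ_(k=1)^(8) t_k = s_(9) − s_(1) = 9/70 − (1/30) = 2/21.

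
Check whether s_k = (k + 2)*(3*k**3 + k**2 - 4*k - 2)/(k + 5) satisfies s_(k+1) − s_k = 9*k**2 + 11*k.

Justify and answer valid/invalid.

Invalid: residual 3*(-6*k**3 - 55*k**2 - 59*k - 2)/(k**2 + 11*k + 30) ≠ 0.

s_(k+1) = (3*k**4 + 19*k**3 + 37*k**2 + 19*k - 6)/(k + 6)
s_(k+1) − s_k = (9*k**4 + 92*k**3 + 226*k**2 + 153*k - 6)/(k**2 + 11*k + 30)
(s_(k+1) − s_k) − t_k = 3*(-6*k**3 - 55*k**2 - 59*k - 2)/(k**2 + 11*k + 30)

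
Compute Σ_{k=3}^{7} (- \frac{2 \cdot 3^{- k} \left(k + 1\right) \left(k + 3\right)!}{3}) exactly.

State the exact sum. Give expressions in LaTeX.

Σ = -981280/81

The ratio is (k + 2)*(k + 4)/(3*(k + 1)).
Factor: A=k/3 + 4/3; B=1; C=k + 1.
Key eq: (k/3 + 4/3)·f(k+1) = (1)·f(k) + (k + 1).
Bound: deg f ≤ 0.
Coefficient equations give f(k) = 3.
Certificate R = B(k−1)f/C = 3/(k + 1) gives s_k = -2*factorial(k + 3)/3**k.
Δs = -2*(k + 1)*factorial(k + 3)/(3*3**k), as required.
Sum = s_(8) − s_(3); s_(8) = -985600/81, s_(3) = -160/3 ⇒ -981280/81.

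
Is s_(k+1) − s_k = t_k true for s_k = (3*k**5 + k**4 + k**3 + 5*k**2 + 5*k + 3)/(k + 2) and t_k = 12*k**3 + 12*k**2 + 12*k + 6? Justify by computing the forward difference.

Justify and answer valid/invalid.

Invalid: residual (-9*k**4 - 38*k**3 - 33*k**2 - 28*k - 9)/(k**2 + 5*k + 6) ≠ 0.

s_(k+1) = (3*k**5 + 16*k**4 + 35*k**3 + 44*k**2 + 37*k + 18)/(k + 3)
s_(k+1) − s_k = (12*k**5 + 63*k**4 + 106*k**3 + 105*k**2 + 74*k + 27)/(k**2 + 5*k + 6)
(s_(k+1) − s_k) − t_k = (-9*k**4 - 38*k**3 - 33*k**2 - 28*k - 9)/(k**2 + 5*k + 6)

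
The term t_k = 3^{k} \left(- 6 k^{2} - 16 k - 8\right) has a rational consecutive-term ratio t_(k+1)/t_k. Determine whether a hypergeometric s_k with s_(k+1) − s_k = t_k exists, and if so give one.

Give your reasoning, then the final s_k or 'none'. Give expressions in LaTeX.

Compute t_(k+1)/t_k: get 3*(3*k**2 + 14*k + 15)/(3*k**2 + 8*k + 4).
Gosper form: A/B · C(k+1)/C(k) with A=3, B=1, C=k**2 + 8*k/3 + 4/3.
Set up (3)·f(k+1) − (1)·f(k) − (k**2 + 8*k/3 + 4/3) = 0.
Bound: deg f ≤ 2.
A polynomial solution: f(k) = (3*k**2 - k + 1)/6.
So s_k = (B(k−1)f/C)·t_k = ((3*k**2 - k + 1)/(2*(k + 2)*(3*k + 2)))·t_k = 3**k*(-3*k**2 + k - 1).
Δs = 3**k*(-6*k**2 - 16*k - 8), as required.

s_k = 3^{k} \left(- 3 k^{2} + k - 1\right)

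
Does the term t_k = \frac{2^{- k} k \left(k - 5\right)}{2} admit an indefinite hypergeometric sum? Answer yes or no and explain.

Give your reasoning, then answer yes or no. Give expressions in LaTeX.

r(k) = (k - 4)*(k + 1)/(2*k*(k - 5)) after simplifying.
Take A(k)=1/2, B(k)=1, C(k)=k**2 - 5*k.
f must satisfy (1/2)·f(k+1) − (1)·f(k) = k**2 - 5*k.
Degrees (0,0,2) ⇒ d ≤ 2.
A polynomial solution: f(k) = -2*(k**2 - 3*k - 2).
Get s_k = R·t_k = (-k**2 + 3*k + 2)/2**k with R(k) = B(k−1)f(k)/C(k) = -2*(k**2 - 3*k - 2)/(k*(k - 5)).
Check: Δs_k = k*(k - 5)/(2*2**k). ✓

Yes. s_k = 2^{- k} \left(- k^{2} + 3 k + 2\right).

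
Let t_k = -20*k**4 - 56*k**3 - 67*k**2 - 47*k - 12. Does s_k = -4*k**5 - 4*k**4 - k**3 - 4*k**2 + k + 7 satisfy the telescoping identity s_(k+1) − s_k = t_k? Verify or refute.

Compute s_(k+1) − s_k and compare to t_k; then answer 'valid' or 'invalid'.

s_(k+1) = -4*k**5 - 24*k**4 - 57*k**3 - 71*k**2 - 46*k - 5
s_(k+1) − s_k = -20*k**4 - 56*k**3 - 67*k**2 - 47*k - 12
(s_(k+1) − s_k) − t_k = 0

valid; difference matches t_k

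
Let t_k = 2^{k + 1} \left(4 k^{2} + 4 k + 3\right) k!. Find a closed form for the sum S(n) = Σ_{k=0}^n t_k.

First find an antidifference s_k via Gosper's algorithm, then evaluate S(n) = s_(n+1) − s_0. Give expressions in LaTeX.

S(n) = 8 \cdot 2^{n} n^{2} n! + 12 \cdot 2^{n} n n! + 4 \cdot 2^{n} n! + 2

Step 1: r(k) = 2*(4*k**3 + 16*k**2 + 23*k + 11)/(4*k**2 + 4*k + 3).
Gosper form: A/B · C(k+1)/C(k) with A=2*k + 2, B=1, C=k**2 + k + 3/4.
Key eq: (2*k + 2)·f(k+1) = (1)·f(k) + (k**2 + k + 3/4).
d = 1 from the (1,0,2) case.
Solving with deg f ≤ 1: f(k) = (2*k - 1)/4.
Certificate R = B(k−1)f/C = (2*k - 1)/(4*k**2 + 4*k + 3) gives s_k = 2**(k + 1)*(2*k - 1)*factorial(k).
Δs = 2**(k + 1)*(4*k**2 + 4*k + 3)*factorial(k), as required.
Evaluate: s_(n+1) = 2**(n + 2)*(2*n + 1)*factorial(n + 1); subtract s_(0) = -2 ⇒ S(n) = 8*2**n*n**2*factorial(n) + 12*2**n*n*factorial(n) + 4*2**n*factorial(n) + 2.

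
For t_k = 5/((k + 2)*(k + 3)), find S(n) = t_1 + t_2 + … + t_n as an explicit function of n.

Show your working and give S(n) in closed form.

S(n) = 5*n/(3*(n + 3))

The ratio is (k + 2)/(k + 4).
Take A(k)=k + 2, B(k)=k + 4, C(k)=1.
Solve (k + 2)·f(k+1) − (k + 3)·f(k) = 1.
From deg A=1, deg B=1, deg C=0: d=1.
Coefficient equations give f(k) = k/2.
R(k) = B(k−1)·f(k)/C(k) = k*(k + 3)/2; s_k = R·t_k = 5*k/(2*(k + 2)).
Verify: 5/(k**2 + 5*k + 6) matches t_k.
Evaluate: s_(n+1) = 5*(n + 1)/(2*(n + 3)); subtract s_(1) = 5/6 ⇒ S(n) = 5*n/(3*(n + 3)).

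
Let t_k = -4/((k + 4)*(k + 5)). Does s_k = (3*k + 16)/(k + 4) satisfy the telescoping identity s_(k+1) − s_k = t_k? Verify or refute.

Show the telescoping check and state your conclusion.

s_(k+1) = (3*k + 19)/(k + 5)
s_(k+1) − s_k = -4/(k**2 + 9*k + 20)
(s_(k+1) − s_k) − t_k = 0

Valid: the claim telescopes to t_k.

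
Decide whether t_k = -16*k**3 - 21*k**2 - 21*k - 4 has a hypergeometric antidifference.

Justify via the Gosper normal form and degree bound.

Yes. s_k = k*(-4*k**3 + k**2 - 4*k + 3).

r(k) = (16*k**3 + 69*k**2 + 111*k + 62)/(16*k**3 + 21*k**2 + 21*k + 4) after simplifying.
Normal form (A,B,C) = (1, 1, k**3 + 21*k**2/16 + 21*k/16 + 1/4).
Set up (1)·f(k+1) − (1)·f(k) − (k**3 + 21*k**2/16 + 21*k/16 + 1/4) = 0.
Degrees (0,0,3) ⇒ d ≤ 4.
Solve for f: f(k) = k*(4*k**3 - k**2 + 4*k - 3)/16 (degree 4 ≤ 4).
Get s_k = R·t_k = k*(-4*k**3 + k**2 - 4*k + 3) with R(k) = B(k−1)f(k)/C(k) = k*(4*k**3 - k**2 + 4*k - 3)/(16*k**3 + 21*k**2 + 21*k + 4).
Check: Δs_k = -16*k**3 - 21*k**2 - 21*k - 4. ✓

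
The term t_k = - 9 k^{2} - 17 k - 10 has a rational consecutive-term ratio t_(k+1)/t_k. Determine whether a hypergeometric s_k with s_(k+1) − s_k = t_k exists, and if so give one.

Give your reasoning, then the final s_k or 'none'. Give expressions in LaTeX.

The ratio is (9*k**2 + 35*k + 36)/(9*k**2 + 17*k + 10).
Take A(k)=1, B(k)=1, C(k)=k**2 + 17*k/9 + 10/9.
Need (1)·f(k+1) − (1)·f(k) = k**2 + 17*k/9 + 10/9.
From deg A=0, deg B=0, deg C=2: d=3.
Match coefficients ⇒ f(k) = k*(3*k**2 + 4*k + 3)/9.
Then R = B(k−1)f/C = k*(3*k**2 + 4*k + 3)/(9*k**2 + 17*k + 10), so s_k = R(k)·t_k = k*(-3*k**2 - 4*k - 3).
Check: Δs_k = -9*k**2 - 17*k - 10. ✓

s_k = k \left(- 3 k^{2} - 4 k - 3\right)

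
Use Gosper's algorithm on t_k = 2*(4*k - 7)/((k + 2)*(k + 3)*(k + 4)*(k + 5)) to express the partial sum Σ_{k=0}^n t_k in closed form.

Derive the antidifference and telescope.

Ratio r(k) = (k + 2)*(4*k - 3)/((k + 6)*(4*k - 7)).
A = k + 2, B = k + 6, C = k - 7/4.
f must satisfy (k + 2)·f(k+1) − (k + 5)·f(k) = k - 7/4.
d = 3 from the (1,1,1) case.
Solving with deg f ≤ 3: f(k) = -k*(k**2 + 9*k + 74)/96.
Get s_k = R·t_k = k*(-k**2 - 9*k - 74)/(12*(k + 2)*(k + 3)*(k + 4)) with R(k) = B(k−1)f(k)/C(k) = -k*(k + 5)*(k**2 + 9*k + 74)/(24*(4*k - 7)).
Verify: 2*(4*k - 7)/(k**4 + 14*k**3 + 71*k**2 + 154*k + 120) matches t_k.
Evaluate: s_(n+1) = (-n**3 - 12*n**2 - 95*n - 84)/(12*(n**3 + 12*n**2 + 47*n + 60)); subtract s_(0) = 0 ⇒ S(n) = (-n**3 - 12*n**2 - 95*n - 84)/(12*(n**3 + 12*n**2 + 47*n + 60)).

S(n) = (-n**3 - 12*n**2 - 95*n - 84)/(12*(n**3 + 12*n**2 + 47*n + 60))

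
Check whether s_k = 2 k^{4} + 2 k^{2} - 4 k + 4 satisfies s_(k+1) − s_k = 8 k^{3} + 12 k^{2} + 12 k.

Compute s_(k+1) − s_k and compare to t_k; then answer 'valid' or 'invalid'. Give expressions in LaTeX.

s_(k+1) = -4*k + 2*(k + 1)**4 + 2*(k + 1)**2
s_(k+1) − s_k = 4*k*(2*k**2 + 3*k + 3)
(s_(k+1) − s_k) − t_k = 0

Valid — Δs_k = t_k.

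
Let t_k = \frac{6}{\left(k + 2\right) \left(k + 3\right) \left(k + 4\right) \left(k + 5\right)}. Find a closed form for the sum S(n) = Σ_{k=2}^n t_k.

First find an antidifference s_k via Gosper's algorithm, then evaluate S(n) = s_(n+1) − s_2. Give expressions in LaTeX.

r(k) = (k + 2)/(k + 6) after simplifying.
A = k + 2, B = k + 6, C = 1.
Need (k + 2)·f(k+1) − (k + 5)·f(k) = 1.
d = 3 from the (1,1,0) case.
Coefficient equations give f(k) = k*(k**2 + 9*k + 26)/72.
R(k) = B(k−1)·f(k)/C(k) = k*(k + 5)*(k**2 + 9*k + 26)/72; s_k = R·t_k = k*(k**2 + 9*k + 26)/(12*(k + 2)*(k + 3)*(k + 4)).
Δs = 6/(k**4 + 14*k**3 + 71*k**2 + 154*k + 120), as required.
Evaluate: s_(n+1) = (n**3 + 12*n**2 + 47*n + 36)/(12*(n**3 + 12*n**2 + 47*n + 60)); subtract s_(2) = 1/15 ⇒ S(n) = (n**3 + 12*n**2 + 47*n - 60)/(60*(n**3 + 12*n**2 + 47*n + 60)).

S(n) = \frac{n^{3} + 12 n^{2} + 47 n - 60}{60 \left(n^{3} + 12 n^{2} + 47 n + 60\right)}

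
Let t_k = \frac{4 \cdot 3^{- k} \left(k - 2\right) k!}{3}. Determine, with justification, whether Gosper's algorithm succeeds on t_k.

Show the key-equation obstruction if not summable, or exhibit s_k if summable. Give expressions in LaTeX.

Yes. s_k = 4 \cdot 3^{- k} k!.

Ratio r(k) = (k**2 - 1)/(3*(k - 2)).
Gosper form: A/B · C(k+1)/C(k) with A=k/3 + 1/3, B=1, C=k - 2.
Set up (k/3 + 1/3)·f(k+1) − (1)·f(k) − (k - 2) = 0.
From deg A=1, deg B=0, deg C=1: d=0.
Match coefficients ⇒ f(k) = 3.
Get s_k = R·t_k = 4*factorial(k)/3**k with R(k) = B(k−1)f(k)/C(k) = 3/(k - 2).
s_(k+1) − s_k = 4*(k - 2)*factorial(k)/(3*3**k) = t_k.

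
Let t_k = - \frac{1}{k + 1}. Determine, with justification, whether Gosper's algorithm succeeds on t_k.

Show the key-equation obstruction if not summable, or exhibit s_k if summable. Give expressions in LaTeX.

Compute t_(k+1)/t_k: get (k + 1)/(k + 2).
Gosper form: A/B · C(k+1)/C(k) with A=k + 1, B=k + 2, C=1.
Solve (k + 1)·f(k+1) − (k + 1)·f(k) = 1.
Degrees (1,1,0) ⇒ d ≤ 0.
Put f(k) = c0: A·f(k+1) − B(k−1)·f(k) − C = -1; need -1 = 0 — inconsistent ⇒ no f, not summable.

No — the linear system for f has no solution.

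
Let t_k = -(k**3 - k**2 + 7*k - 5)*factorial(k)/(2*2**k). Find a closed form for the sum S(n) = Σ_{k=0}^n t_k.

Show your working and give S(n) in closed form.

Compute t_(k+1)/t_k: get (k + 1)*(7*k + (k + 1)**3 - (k + 1)**2 + 2)/(2*(k**3 - k**2 + 7*k - 5)).
Factor: A=k/2 + 1/2; B=1; C=k**3 - k**2 + 7*k - 5.
Need (k/2 + 1/2)·f(k+1) − (1)·f(k) = k**3 - k**2 + 7*k - 5.
From deg A=1, deg B=0, deg C=3: d=2.
Solving with deg f ≤ 2: f(k) = 2*(k**2 - 2*k + 4).
R(k) = B(k−1)·f(k)/C(k) = 2*(k**2 - 2*k + 4)/(k**3 - k**2 + 7*k - 5); s_k = R·t_k = -(k**2 - 2*k + 4)*factorial(k)/2**k.
Verify: -(k**3 - k**2 + 7*k - 5)*factorial(k)/(2*2**k) matches t_k.
Σ_(k=0)^n t_k = s_(n+1) − s_(0) = (-2**(-n - 1)*(n**2 + 3)*factorial(n + 1)) − (-4), i.e. 2**(-n - 1)*(2**(n + 3) - n**3*factorial(n) - n**2*factorial(n) - 3*n*factorial(n) - 3*factorial(n)).

S(n) = 2**(-n - 1)*(2**(n + 3) - n**3*factorial(n) - n**2*factorial(n) - 3*n*factorial(n) - 3*factorial(n))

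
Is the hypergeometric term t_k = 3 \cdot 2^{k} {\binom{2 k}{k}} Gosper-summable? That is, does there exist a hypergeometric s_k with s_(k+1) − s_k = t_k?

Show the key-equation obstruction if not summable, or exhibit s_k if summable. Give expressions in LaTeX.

No. Not Gosper-summable.

t_(k+1)/t_k = 4*(2*k + 1)/(k + 1).
Normal form (A,B,C) = (8*k + 4, k + 1, 1).
Need (8*k + 4)·f(k+1) − (k)·f(k) = 1.
From deg A=1, deg B=1, deg C=0: d=-1.
Negative degree bound (-1): no f exists, t_k not Gosper-summable.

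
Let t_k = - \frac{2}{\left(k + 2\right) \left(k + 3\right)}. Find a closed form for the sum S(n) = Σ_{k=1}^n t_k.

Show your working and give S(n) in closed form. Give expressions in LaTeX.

Step 1: r(k) = (k + 2)/(k + 4).
So A=k + 2 and B=k + 4, with C=1.
Key eq: (k + 2)·f(k+1) = (k + 3)·f(k) + (1).
deg f ≤ 1 (via 1,1,0).
Match coefficients ⇒ f(k) = k/2.
R(k) = B(k−1)·f(k)/C(k) = k*(k + 3)/2; s_k = R·t_k = -k/(k + 2).
s_(k+1) − s_k = -2/(k**2 + 5*k + 6) = t_k.
Σ_(k=1)^n t_k = s_(n+1) − s_(1) = ((-n - 1)/(n + 3)) − (-1/3), i.e. -2*n/(3*n + 9).

S(n) = - \frac{2 n}{3 n + 9}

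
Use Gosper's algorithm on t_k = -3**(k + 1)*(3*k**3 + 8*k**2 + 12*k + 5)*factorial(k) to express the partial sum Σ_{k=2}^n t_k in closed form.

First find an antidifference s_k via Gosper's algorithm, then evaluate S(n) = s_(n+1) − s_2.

S(n) = -9*3**n*n**3*factorial(n) - 27*3**n*n**2*factorial(n) - 36*3**n*n*factorial(n) - 18*3**n*factorial(n) + 270

r(k) = 3*(3*k**4 + 20*k**3 + 54*k**2 + 65*k + 28)/(3*k**3 + 8*k**2 + 12*k + 5) after simplifying.
So A=3*k + 3 and B=1, with C=k**3 + 8*k**2/3 + 4*k + 5/3.
f must satisfy (3*k + 3)·f(k+1) − (1)·f(k) = k**3 + 8*k**2/3 + 4*k + 5/3.
Bound: deg f ≤ 2.
Solve for f: f(k) = (k**2 + 1)/3 (degree 2 ≤ 2).
Certificate R = B(k−1)f/C = (k**2 + 1)/(3*k**3 + 8*k**2 + 12*k + 5) gives s_k = -3**(k + 1)*(k**2 + 1)*factorial(k).
Δs = -3**(k + 1)*(3*k**3 + 8*k**2 + 12*k + 5)*factorial(k), as required.
Evaluate: s_(n+1) = -3**(n + 2)*(n**2 + 2*n + 2)*factorial(n + 1); subtract s_(2) = -270 ⇒ S(n) = -9*3**n*n**3*factorial(n) - 27*3**n*n**2*factorial(n) - 36*3**n*n*factorial(n) - 18*3**n*factorial(n) + 270.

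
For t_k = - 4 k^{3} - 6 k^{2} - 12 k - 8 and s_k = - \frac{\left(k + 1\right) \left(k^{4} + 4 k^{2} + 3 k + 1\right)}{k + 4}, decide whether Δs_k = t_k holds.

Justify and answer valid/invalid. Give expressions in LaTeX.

s_(k+1) = -(k + 2)*(3*k + (k + 1)**4 + 4*(k + 1)**2 + 4)/(k + 5)
s_(k+1) − s_k = (-4*k**5 - 33*k**4 - 80*k**3 - 140*k**2 - 153*k - 67)/(k**2 + 9*k + 20)
(s_(k+1) − s_k) − t_k = 3*(3*k**4 + 22*k**3 + 32*k**2 + 53*k + 31)/(k**2 + 9*k + 20)

Invalid: residual \frac{3 \left(3 k^{4} + 22 k^{3} + 32 k^{2} + 53 k + 31\right)}{k^{2} + 9 k + 20} ≠ 0.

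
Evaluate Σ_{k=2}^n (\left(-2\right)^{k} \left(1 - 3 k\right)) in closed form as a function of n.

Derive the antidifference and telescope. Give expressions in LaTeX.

Compute t_(k+1)/t_k: get 2*(-3*k - 2)/(3*k - 1).
A = -2, B = 1, C = k - 1/3.
Set up (-2)·f(k+1) − (1)·f(k) − (k - 1/3) = 0.
deg f ≤ 1 (via 0,0,1).
Match coefficients ⇒ f(k) = -(k - 1)/3.
So s_k = (B(k−1)f/C)·t_k = (-(k - 1)/(3*k - 1))·t_k = (-2)**k*(k - 1).
Δs = (-2)**k*(1 - 3*k), as required.
Telescope: S(n) = s_(n+1) − s_(2) = (-2)**(n + 1)*n − (4) = -2*(-2)**n*n - 4.

S(n) = - 2 \left(-2\right)^{n} n - 4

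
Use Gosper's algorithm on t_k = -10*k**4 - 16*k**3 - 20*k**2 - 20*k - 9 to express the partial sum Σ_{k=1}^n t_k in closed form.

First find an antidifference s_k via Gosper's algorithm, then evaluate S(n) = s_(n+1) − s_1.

S(n) = n*(-2*n**4 - 9*n**3 - 18*n**2 - 24*n - 22)

Ratio r(k) = (10*k**4 + 56*k**3 + 128*k**2 + 148*k + 75)/(10*k**4 + 16*k**3 + 20*k**2 + 20*k + 9).
So A=1 and B=1, with C=k**4 + 8*k**3/5 + 2*k**2 + 2*k + 9/10.
f must satisfy (1)·f(k+1) − (1)·f(k) = k**4 + 8*k**3/5 + 2*k**2 + 2*k + 9/10.
Bound: deg f ≤ 5.
A polynomial solution: f(k) = k*(2*k**4 - k**3 + 2*k**2 + 4*k + 2)/10.
Then R = B(k−1)f/C = k*(2*k**4 - k**3 + 2*k**2 + 4*k + 2)/(10*k**4 + 16*k**3 + 20*k**2 + 20*k + 9), so s_k = R(k)·t_k = k*(-2*k**4 + k**3 - 2*k**2 - 4*k - 2).
Check: Δs_k = -10*k**4 - 16*k**3 - 20*k**2 - 20*k - 9. ✓
Evaluate: s_(n+1) = -2*n**5 - 9*n**4 - 18*n**3 - 24*n**2 - 22*n - 9; subtract s_(1) = -9 ⇒ S(n) = n*(-2*n**4 - 9*n**3 - 18*n**2 - 24*n - 22).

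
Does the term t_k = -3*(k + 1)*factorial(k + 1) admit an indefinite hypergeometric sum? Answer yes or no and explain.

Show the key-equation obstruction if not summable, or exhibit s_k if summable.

Compute t_(k+1)/t_k: get (k + 2)**2/(k + 1).
Factor: A=k + 2; B=1; C=k + 1.
Solve (k + 2)·f(k+1) − (1)·f(k) = k + 1.
deg f ≤ 0 (via 1,0,1).
A polynomial solution: f(k) = 1.
Get s_k = R·t_k = -3*factorial(k + 1) with R(k) = B(k−1)f(k)/C(k) = 1/(k + 1).
Δs = -3*(k + 1)*factorial(k + 1), as required.

Yes. s_k = -3*factorial(k + 1).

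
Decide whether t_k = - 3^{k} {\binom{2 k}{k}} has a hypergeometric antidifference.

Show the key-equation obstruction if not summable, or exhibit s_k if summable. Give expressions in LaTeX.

The ratio is 6*(2*k + 1)/(k + 1).
A = 12*k + 6, B = k + 1, C = 1.
f must satisfy (12*k + 6)·f(k+1) − (k)·f(k) = 1.
From deg A=1, deg B=1, deg C=0: d=-1.
d = -1 < 0 ⇒ no nonzero polynomial f; not summable.

No. Not Gosper-summable.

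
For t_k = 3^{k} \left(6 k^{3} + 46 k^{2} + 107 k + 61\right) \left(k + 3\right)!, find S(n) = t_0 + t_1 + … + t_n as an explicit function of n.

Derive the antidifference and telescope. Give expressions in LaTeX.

Step 1: r(k) = 3*(6*k**4 + 88*k**3 + 473*k**2 + 1088*k + 880)/(6*k**3 + 46*k**2 + 107*k + 61).
Normal form (A,B,C) = (3*k + 12, 1, k**3 + 23*k**2/3 + 107*k/6 + 61/6).
Set up (3*k + 12)·f(k+1) − (1)·f(k) − (k**3 + 23*k**2/3 + 107*k/6 + 61/6) = 0.
Degrees (1,0,3) ⇒ d ≤ 2.
Coefficient equations give f(k) = (2*k**2 + 4*k - 1)/6.
Then R = B(k−1)f/C = (2*k**2 + 4*k - 1)/(6*k**3 + 46*k**2 + 107*k + 61), so s_k = R(k)·t_k = 3**k*(2*k**2 + 4*k - 1)*factorial(k + 3).
Δs = 3**k*(6*k**3 + 46*k**2 + 107*k + 61)*factorial(k + 3), as required.
Σ_(k=0)^n t_k = s_(n+1) − s_(0) = (3**(n + 1)*(2*n**2 + 8*n + 5)*factorial(n + 4)) − (-6), i.e. 6*3**n*n**2*factorial(n + 4) + 24*3**n*n*factorial(n + 4) + 15*3**n*factorial(n + 4) + 6.

S(n) = 6 \cdot 3^{n} n^{2} \left(n + 4\right)! + 24 \cdot 3^{n} n \left(n + 4\right)! + 15 \cdot 3^{n} \left(n + 4\right)! + 6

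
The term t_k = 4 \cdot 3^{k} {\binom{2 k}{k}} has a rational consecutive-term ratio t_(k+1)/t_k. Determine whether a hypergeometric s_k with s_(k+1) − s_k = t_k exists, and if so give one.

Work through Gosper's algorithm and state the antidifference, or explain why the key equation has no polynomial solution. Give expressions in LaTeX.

The ratio is 6*(2*k + 1)/(k + 1).
Take A(k)=12*k + 6, B(k)=k + 1, C(k)=1.
Need (12*k + 6)·f(k+1) − (k)·f(k) = 1.
Degrees (1,1,0) ⇒ d ≤ -1.
Bound -1 < 0, so the key equation has no polynomial solution.

none — t_k is not Gosper-summable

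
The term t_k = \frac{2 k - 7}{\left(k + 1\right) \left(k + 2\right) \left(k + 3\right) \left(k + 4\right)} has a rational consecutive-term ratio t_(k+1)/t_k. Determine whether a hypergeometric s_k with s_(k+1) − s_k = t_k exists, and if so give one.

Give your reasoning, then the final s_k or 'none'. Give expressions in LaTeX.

Compute t_(k+1)/t_k: get (k + 1)*(2*k - 5)/((k + 5)*(2*k - 7)).
So A=k + 1 and B=k + 5, with C=k - 7/2.
Set up (k + 1)·f(k+1) − (k + 4)·f(k) − (k - 7/2) = 0.
From deg A=1, deg B=1, deg C=1: d=3.
Match coefficients ⇒ f(k) = -k*(k**2 + 6*k + 14)/6.
Then R = B(k−1)f/C = -k*(k + 4)*(k**2 + 6*k + 14)/(3*(2*k - 7)), so s_k = R(k)·t_k = k*(-k**2 - 6*k - 14)/(3*(k + 1)*(k + 2)*(k + 3)).
Check: Δs_k = (2*k - 7)/(k**4 + 10*k**3 + 35*k**2 + 50*k + 24). ✓

s_k = \frac{k \left(- k^{2} - 6 k - 14\right)}{3 \left(k + 1\right) \left(k + 2\right) \left(k + 3\right)}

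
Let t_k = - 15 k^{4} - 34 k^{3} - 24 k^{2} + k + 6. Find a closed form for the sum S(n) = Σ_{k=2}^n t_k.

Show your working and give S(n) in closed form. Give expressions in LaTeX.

Compute t_(k+1)/t_k: get (15*k**4 + 94*k**3 + 216*k**2 + 209*k + 66)/(15*k**4 + 34*k**3 + 24*k**2 - k - 6).
So A=1 and B=1, with C=k**4 + 34*k**3/15 + 8*k**2/5 - k/15 - 2/5.
f must satisfy (1)·f(k+1) − (1)·f(k) = k**4 + 34*k**3/15 + 8*k**2/5 - k/15 - 2/5.
Bound: deg f ≤ 5.
Solve for f: f(k) = k*(k + 1)*(3*k**3 - 2*k**2 - 2*k - 2)/15 (degree 5 ≤ 5).
So s_k = (B(k−1)f/C)·t_k = (k*(3*k**3 - 2*k**2 - 2*k - 2)/((5*k - 2)*(3*k**2 + 5*k + 3)))·t_k = k*(-3*k**4 - k**3 + 4*k**2 + 4*k + 2).
Verify: -15*k**4 - 34*k**3 - 24*k**2 + k + 6 matches t_k.
Evaluate: s_(n+1) = -3*n**5 - 16*n**4 - 30*n**3 - 20*n**2 + 3*n + 6; subtract s_(2) = -60 ⇒ S(n) = -3*n**5 - 16*n**4 - 30*n**3 - 20*n**2 + 3*n + 66.

S(n) = - 3 n^{5} - 16 n^{4} - 30 n^{3} - 20 n^{2} + 3 n + 66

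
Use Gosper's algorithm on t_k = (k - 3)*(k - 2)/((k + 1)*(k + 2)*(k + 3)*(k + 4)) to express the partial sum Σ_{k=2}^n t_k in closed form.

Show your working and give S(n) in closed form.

S(n) = (n**3 - 6*n**2 + 11*n - 6)/(15*(n**3 + 9*n**2 + 26*n + 24))

Compute t_(k+1)/t_k: get (k - 1)*(k + 1)/((k - 3)*(k + 5)).
Gosper form: A/B · C(k+1)/C(k) with A=k + 1, B=k + 5, C=k**2 - 5*k + 6.
f must satisfy (k + 1)·f(k+1) − (k + 4)·f(k) = k**2 - 5*k + 6.
Degrees (1,1,2) ⇒ d ≤ 3.
Solve for f: f(k) = k*(k**2 + 3*k + 14)/3 (degree 3 ≤ 3).
Get s_k = R·t_k = k*(k**2 + 3*k + 14)/(3*(k**3 + 6*k**2 + 11*k + 6)) with R(k) = B(k−1)f(k)/C(k) = k*(k + 4)*(k**2 + 3*k + 14)/(3*(k - 3)*(k - 2)).
Verify: (k**2 - 5*k + 6)/(k**4 + 10*k**3 + 35*k**2 + 50*k + 24) matches t_k.
Evaluate: s_(n+1) = (n**3 + 6*n**2 + 23*n + 18)/(3*(n**3 + 9*n**2 + 26*n + 24)); subtract s_(2) = 4/15 ⇒ S(n) = (n**3 - 6*n**2 + 11*n - 6)/(15*(n**3 + 9*n**2 + 26*n + 24)).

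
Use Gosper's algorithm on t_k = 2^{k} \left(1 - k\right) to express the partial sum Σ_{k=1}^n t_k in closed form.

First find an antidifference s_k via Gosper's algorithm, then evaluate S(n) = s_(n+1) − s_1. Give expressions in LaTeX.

Step 1: r(k) = 2*k/(k - 1).
A = 2, B = 1, C = k - 1.
Need (2)·f(k+1) − (1)·f(k) = k - 1.
Bound: deg f ≤ 1.
Solve for f: f(k) = k - 3 (degree 1 ≤ 1).
Get s_k = R·t_k = 2**k*(3 - k) with R(k) = B(k−1)f(k)/C(k) = (k - 3)/(k - 1).
Check: Δs_k = 2**k*(1 - k). ✓
Σ_(k=1)^n t_k = s_(n+1) − s_(1) = (2**(n + 1)*(2 - n)) − (4), i.e. -2*2**n*n + 4*2**n - 4.

S(n) = - 2 \cdot 2^{n} n + 4 \cdot 2^{n} - 4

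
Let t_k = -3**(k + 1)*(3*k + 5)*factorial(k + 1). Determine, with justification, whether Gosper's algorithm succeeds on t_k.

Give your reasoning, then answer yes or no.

Yes. s_k = -3**(k + 1)*factorial(k + 1).

Ratio r(k) = 3*(k + 2)*(3*k + 8)/(3*k + 5).
So A=3*k + 6 and B=1, with C=k + 5/3.
Solve (3*k + 6)·f(k+1) − (1)·f(k) = k + 5/3.
From deg A=1, deg B=0, deg C=1: d=0.
A polynomial solution: f(k) = 1/3.
So s_k = (B(k−1)f/C)·t_k = (1/(3*k + 5))·t_k = -3**(k + 1)*factorial(k + 1).
Δs = -3**(k + 1)*(3*k + 5)*factorial(k + 1), as required.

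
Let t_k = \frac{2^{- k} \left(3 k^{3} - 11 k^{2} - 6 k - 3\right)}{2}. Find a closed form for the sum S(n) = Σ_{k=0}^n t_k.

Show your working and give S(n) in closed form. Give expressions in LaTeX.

S(n) = \frac{2^{- n} \left(- 6 \cdot 2^{n} - 3 n^{3} - 7 n^{2} - 4 n + 3\right)}{2}

Ratio r(k) = (3*k**3 - 2*k**2 - 19*k - 17)/(2*(3*k**3 - 11*k**2 - 6*k - 3)).
So A=1/2 and B=1, with C=k**3 - 11*k**2/3 - 2*k - 1.
f must satisfy (1/2)·f(k+1) − (1)·f(k) = k**3 - 11*k**2/3 - 2*k - 1.
d = 3 from the (0,0,3) case.
Coefficient equations give f(k) = -2*(3*k**3 - 2*k**2 - k - 3)/3.
Certificate R = B(k−1)f/C = -2*(3*k**3 - 2*k**2 - k - 3)/(3*k**3 - 11*k**2 - 6*k - 3) gives s_k = (-3*k**3 + 2*k**2 + k + 3)/2**k.
Check: Δs_k = (3*k**3 - 11*k**2 - 6*k - 3)/(2*2**k). ✓
Evaluate: s_(n+1) = 2**(-n - 1)*(-3*n**3 - 7*n**2 - 4*n + 3); subtract s_(0) = 3 ⇒ S(n) = (-6*2**n - 3*n**3 - 7*n**2 - 4*n + 3)/(2*2**n).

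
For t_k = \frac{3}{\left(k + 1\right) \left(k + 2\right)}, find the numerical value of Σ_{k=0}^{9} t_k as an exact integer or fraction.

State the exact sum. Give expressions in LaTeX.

Σ = 30/11

Ratio r(k) = (k + 1)/(k + 3).
Normal form (A,B,C) = (k + 1, k + 3, 1).
Key eq: (k + 1)·f(k+1) = (k + 2)·f(k) + (1).
Bound: deg f ≤ 1.
Solve for f: f(k) = k (degree 1 ≤ 1).
R(k) = B(k−1)·f(k)/C(k) = k*(k + 2); s_k = R·t_k = 3*k/(k + 1).
Check: Δs_k = 3/(k**2 + 3*k + 2). ✓
Sum = s_(10) − s_(0); s_(10) = 30/11, s_(0) = 0 ⇒ 30/11.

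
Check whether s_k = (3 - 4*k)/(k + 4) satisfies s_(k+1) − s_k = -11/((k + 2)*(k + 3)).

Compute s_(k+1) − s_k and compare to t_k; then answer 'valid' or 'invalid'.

Invalid: residual 2*(-4*k**2 + 2*k + 53)/(k**4 + 14*k**3 + 71*k**2 + 154*k + 120) ≠ 0.

s_(k+1) = (-4*k - 1)/(k + 5)
s_(k+1) − s_k = -19/(k**2 + 9*k + 20)
(s_(k+1) − s_k) − t_k = 2*(-4*k**2 + 2*k + 53)/(k**4 + 14*k**3 + 71*k**2 + 154*k + 120)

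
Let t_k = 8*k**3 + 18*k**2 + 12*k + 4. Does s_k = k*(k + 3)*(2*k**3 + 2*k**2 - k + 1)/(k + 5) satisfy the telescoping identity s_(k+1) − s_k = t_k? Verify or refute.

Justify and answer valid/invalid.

s_(k+1) = (k + 1)*(k + 4)*(-k + 2*(k + 1)**3 + 2*(k + 1)**2)/(k + 6)
s_(k+1) − s_k = 2*(4*k**5 + 47*k**4 + 169*k**3 + 235*k**2 + 139*k + 40)/(k**2 + 11*k + 30)
(s_(k+1) − s_k) − t_k = 2*(-6*k**4 - 56*k**3 - 103*k**2 - 63*k - 20)/(k**2 + 11*k + 30)

Invalid: residual 2*(-6*k**4 - 56*k**3 - 103*k**2 - 63*k - 20)/(k**2 + 11*k + 30) ≠ 0.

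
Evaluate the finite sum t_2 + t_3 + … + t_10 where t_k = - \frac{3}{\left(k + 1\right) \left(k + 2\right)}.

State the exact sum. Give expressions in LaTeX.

Ratio r(k) = (k + 1)/(k + 3).
Gosper form: A/B · C(k+1)/C(k) with A=k + 1, B=k + 3, C=1.
Key eq: (k + 1)·f(k+1) = (k + 2)·f(k) + (1).
Bound: deg f ≤ 1.
Solving with deg f ≤ 1: f(k) = k.
Get s_k = R·t_k = -3*k/(k + 1) with R(k) = B(k−1)f(k)/C(k) = k*(k + 2).
s_(k+1) − s_k = -3/(k**2 + 3*k + 2) = t_k.
Sum = s_(11) − s_(2); s_(11) = -11/4, s_(2) = -2 ⇒ -3/4.

Σ = -3/4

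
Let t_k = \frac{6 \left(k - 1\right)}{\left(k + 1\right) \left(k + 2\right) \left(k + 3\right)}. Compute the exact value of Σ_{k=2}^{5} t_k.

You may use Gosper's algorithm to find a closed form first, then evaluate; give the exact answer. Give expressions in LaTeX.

Σ = 5/14

The ratio is k*(k + 1)/((k - 1)*(k + 4)).
Factor: A=k + 1; B=k + 4; C=k - 1.
Key eq: (k + 1)·f(k+1) = (k + 3)·f(k) + (k - 1).
From deg A=1, deg B=1, deg C=1: d=2.
Coefficient equations give f(k) = -k.
Certificate R = B(k−1)f/C = -k*(k + 3)/(k - 1) gives s_k = -6*k/((k + 1)*(k + 2)).
s_(k+1) − s_k = 6*(k - 1)/(k**3 + 6*k**2 + 11*k + 6) = t_k.
Telescoping: Σ = s_(6) − s_(2) = -9/14 − (-1) = 5/14.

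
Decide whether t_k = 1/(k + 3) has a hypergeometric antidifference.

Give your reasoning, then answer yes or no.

No — the linear system for f has no solution.

t_(k+1)/t_k = (k + 3)/(k + 4).
Factor: A=k + 3; B=k + 4; C=1.
Solve (k + 3)·f(k+1) − (k + 3)·f(k) = 1.
Degrees (1,1,0) ⇒ d ≤ 0.
Put f(k) = c0: A·f(k+1) − B(k−1)·f(k) − C = -1; need -1 = 0 — inconsistent ⇒ no f, not summable.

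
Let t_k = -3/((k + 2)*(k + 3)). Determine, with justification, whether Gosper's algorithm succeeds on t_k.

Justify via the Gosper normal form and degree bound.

Yes. s_k = -3*k/(2*k + 4).

r(k) = (k + 2)/(k + 4) after simplifying.
So A=k + 2 and B=k + 4, with C=1.
Set up (k + 2)·f(k+1) − (k + 3)·f(k) − (1) = 0.
d = 1 from the (1,1,0) case.
Match coefficients ⇒ f(k) = k/2.
Then R = B(k−1)f/C = k*(k + 3)/2, so s_k = R(k)·t_k = -3*k/(2*k + 4).
Δs = -3/(k**2 + 5*k + 6), as required.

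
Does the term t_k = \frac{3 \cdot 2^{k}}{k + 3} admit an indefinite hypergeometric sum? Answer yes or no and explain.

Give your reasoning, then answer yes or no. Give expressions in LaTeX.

No — key equation has no polynomial f.

The ratio is 2*(k + 3)/(k + 4).
Take A(k)=2*k + 6, B(k)=k + 4, C(k)=1.
f must satisfy (2*k + 6)·f(k+1) − (k + 3)·f(k) = 1.
deg f ≤ -1 (via 1,1,0).
d = -1 < 0 ⇒ no nonzero polynomial f; not summable.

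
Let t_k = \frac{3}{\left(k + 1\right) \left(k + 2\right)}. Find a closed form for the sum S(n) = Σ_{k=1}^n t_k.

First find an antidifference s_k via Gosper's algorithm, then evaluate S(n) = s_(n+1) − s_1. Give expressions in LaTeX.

t_(k+1)/t_k = (k + 1)/(k + 3).
Take A(k)=k + 1, B(k)=k + 3, C(k)=1.
Set up (k + 1)·f(k+1) − (k + 2)·f(k) − (1) = 0.
Degrees (1,1,0) ⇒ d ≤ 1.
Coefficient equations give f(k) = k.
Certificate R = B(k−1)f/C = k*(k + 2) gives s_k = 3*k/(k + 1).
Verify: 3/(k**2 + 3*k + 2) matches t_k.
Σ_(k=1)^n t_k = s_(n+1) − s_(1) = (3*(n + 1)/(n + 2)) − (3/2), i.e. 3*n/(2*(n + 2)).

S(n) = \frac{3 n}{2 \left(n + 2\right)}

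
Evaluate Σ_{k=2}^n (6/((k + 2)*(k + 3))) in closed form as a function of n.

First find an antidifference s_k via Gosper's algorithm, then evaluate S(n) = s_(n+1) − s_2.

Ratio r(k) = (k + 2)/(k + 4).
Gosper form: A/B · C(k+1)/C(k) with A=k + 2, B=k + 4, C=1.
Need (k + 2)·f(k+1) − (k + 3)·f(k) = 1.
Bound: deg f ≤ 1.
A polynomial solution: f(k) = k/2.
Then R = B(k−1)f/C = k*(k + 3)/2, so s_k = R(k)·t_k = 3*k/(k + 2).
Δs = 6/(k**2 + 5*k + 6), as required.
Telescope: S(n) = s_(n+1) − s_(2) = 3*(n + 1)/(n + 3) − (3/2) = 3*(n - 1)/(2*(n + 3)).

S(n) = 3*(n - 1)/(2*(n + 3))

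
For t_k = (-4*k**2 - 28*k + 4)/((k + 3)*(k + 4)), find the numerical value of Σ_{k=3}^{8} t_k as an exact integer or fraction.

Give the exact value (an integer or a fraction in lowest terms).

The ratio is (k + 3)*(7*k + (k + 1)**2 + 6)/((k + 5)*(k**2 + 7*k - 1)).
So A=k + 3 and B=k + 5, with C=k**2 + 7*k - 1.
Key eq: (k + 3)·f(k+1) = (k + 4)·f(k) + (k**2 + 7*k - 1).
deg f ≤ 2 (via 1,1,2).
A polynomial solution: f(k) = k*(3*k - 4)/3.
R(k) = B(k−1)·f(k)/C(k) = k*(k + 4)*(3*k - 4)/(3*(k**2 + 7*k - 1)); s_k = R·t_k = 4*k*(4 - 3*k)/(3*(k + 3)).
Δs = 4*(-k**2 - 7*k + 1)/(k**2 + 7*k + 12), as required.
Σ_(k=3)^(8) t_k = s_(9) − s_(3) = -23 − (-10/3) = -59/3.

Σ = -59/3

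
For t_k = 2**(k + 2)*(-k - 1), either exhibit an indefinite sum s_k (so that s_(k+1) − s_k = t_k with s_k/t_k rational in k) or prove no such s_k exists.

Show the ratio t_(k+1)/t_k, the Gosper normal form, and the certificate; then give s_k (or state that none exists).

s_k = 2**(k + 2)*(1 - k)

Step 1: r(k) = 2*(k + 2)/(k + 1).
Factor: A=2; B=1; C=k + 1.
Solve (2)·f(k+1) − (1)·f(k) = k + 1.
deg f ≤ 1 (via 0,0,1).
A polynomial solution: f(k) = k - 1.
So s_k = (B(k−1)f/C)·t_k = ((k - 1)/(k + 1))·t_k = 2**(k + 2)*(1 - k).
Δs = 2**(k + 2)*(-k - 1), as required.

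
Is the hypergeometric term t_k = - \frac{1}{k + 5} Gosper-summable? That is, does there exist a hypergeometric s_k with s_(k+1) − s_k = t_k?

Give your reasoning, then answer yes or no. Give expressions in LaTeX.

No — t_k has no hypergeometric antidifference.

Ratio r(k) = (k + 5)/(k + 6).
So A=k + 5 and B=k + 6, with C=1.
Set up (k + 5)·f(k+1) − (k + 5)·f(k) − (1) = 0.
From deg A=1, deg B=1, deg C=0: d=0.
f = c0 ⇒ A·f(k+1) − B(k−1)·f(k) − C = -1. The system {-1 = 0} is inconsistent; no antidifference.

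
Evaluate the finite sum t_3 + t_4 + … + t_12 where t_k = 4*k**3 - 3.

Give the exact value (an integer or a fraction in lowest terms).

r(k) = (4*(k + 1)**3 - 3)/(4*k**3 - 3) after simplifying.
Factor: A=1; B=1; C=k**3 - 3/4.
f must satisfy (1)·f(k+1) − (1)·f(k) = k**3 - 3/4.
d = 4 from the (0,0,3) case.
A polynomial solution: f(k) = k*(k**3 - 2*k**2 + k - 3)/4.
R(k) = B(k−1)·f(k)/C(k) = k*(k**3 - 2*k**2 + k - 3)/(4*k**3 - 3); s_k = R·t_k = k*(k**3 - 2*k**2 + k - 3).
s_(k+1) − s_k = 4*k**3 - 3 = t_k.
Evaluate s at k=13 and k=3: 24297 and 27; difference 24270.

Σ = 24270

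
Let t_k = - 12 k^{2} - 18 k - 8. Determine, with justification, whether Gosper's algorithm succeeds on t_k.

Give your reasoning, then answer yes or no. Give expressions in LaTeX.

Ratio r(k) = (6*k**2 + 21*k + 19)/(6*k**2 + 9*k + 4).
A = 1, B = 1, C = k**2 + 3*k/2 + 2/3.
Need (1)·f(k+1) − (1)·f(k) = k**2 + 3*k/2 + 2/3.
Degrees (0,0,2) ⇒ d ≤ 3.
Coefficient equations give f(k) = k*(4*k**2 + 3*k + 1)/12.
Get s_k = R·t_k = k*(-4*k**2 - 3*k - 1) with R(k) = B(k−1)f(k)/C(k) = k*(4*k**2 + 3*k + 1)/(2*(6*k**2 + 9*k + 4)).
Check: Δs_k = -12*k**2 - 18*k - 8. ✓

Yes. s_k = k \left(- 4 k^{2} - 3 k - 1\right).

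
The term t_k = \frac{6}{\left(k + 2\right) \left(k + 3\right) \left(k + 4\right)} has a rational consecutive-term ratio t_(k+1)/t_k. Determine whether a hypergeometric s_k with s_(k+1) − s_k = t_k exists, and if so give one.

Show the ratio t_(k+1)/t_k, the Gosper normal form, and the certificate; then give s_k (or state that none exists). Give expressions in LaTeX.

s_k = \frac{k \left(k + 5\right)}{2 \left(k + 2\right) \left(k + 3\right)}

Compute t_(k+1)/t_k: get (k + 2)/(k + 5).
So A=k + 2 and B=k + 5, with C=1.
Set up (k + 2)·f(k+1) − (k + 4)·f(k) − (1) = 0.
Degrees (1,1,0) ⇒ d ≤ 2.
Solving with deg f ≤ 2: f(k) = k*(k + 5)/12.
Get s_k = R·t_k = k*(k + 5)/(2*(k + 2)*(k + 3)) with R(k) = B(k−1)f(k)/C(k) = k*(k + 4)*(k + 5)/12.
Check: Δs_k = 6/(k**3 + 9*k**2 + 26*k + 24). ✓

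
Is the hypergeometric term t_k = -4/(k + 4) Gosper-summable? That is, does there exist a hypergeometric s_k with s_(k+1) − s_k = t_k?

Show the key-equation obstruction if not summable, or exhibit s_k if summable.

r(k) = (k + 4)/(k + 5) after simplifying.
Factor: A=k + 4; B=k + 5; C=1.
Set up (k + 4)·f(k+1) − (k + 4)·f(k) − (1) = 0.
d = 0 from the (1,1,0) case.
f = c0 ⇒ A·f(k+1) − B(k−1)·f(k) − C = -1. The system {-1 = 0} is inconsistent; no antidifference.

No — the linear system for f has no solution.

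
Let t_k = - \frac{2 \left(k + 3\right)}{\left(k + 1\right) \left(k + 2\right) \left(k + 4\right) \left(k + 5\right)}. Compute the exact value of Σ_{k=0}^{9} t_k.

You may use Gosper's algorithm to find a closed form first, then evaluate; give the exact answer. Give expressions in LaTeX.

t_(k+1)/t_k = (k + 1)*(k + 4)**2/((k + 3)**2*(k + 6)).
Normal form (A,B,C) = (k + 1, k + 6, k**2 + 6*k + 9).
Need (k + 1)·f(k+1) − (k + 5)·f(k) = k**2 + 6*k + 9.
Bound: deg f ≤ 4.
Solve for f: f(k) = k*(k + 2)*(k + 3)*(k + 5)/8 (degree 4 ≤ 4).
So s_k = (B(k−1)f/C)·t_k = (k*(k + 2)*(k + 5)**2/(8*(k + 3)))·t_k = k*(-k - 5)/(4*(k**2 + 5*k + 4)).
Verify: 2*(-k - 3)/(k**4 + 12*k**3 + 49*k**2 + 78*k + 40) matches t_k.
Telescoping: Σ = s_(10) − s_(0) = -75/308 − (0) = -75/308.

Σ = -75/308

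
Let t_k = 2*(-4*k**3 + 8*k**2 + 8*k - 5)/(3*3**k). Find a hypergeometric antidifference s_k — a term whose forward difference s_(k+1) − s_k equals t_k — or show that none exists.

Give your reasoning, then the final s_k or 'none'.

s_k = 2*(2*k**3 - k**2 - 2*k + 2)/3**k

r(k) = (4*k**3 + 4*k**2 - 12*k - 7)/(3*(4*k**3 - 8*k**2 - 8*k + 5)) after simplifying.
Take A(k)=1/3, B(k)=1, C(k)=k**3 - 2*k**2 - 2*k + 5/4.
Key eq: (1/3)·f(k+1) = (1)·f(k) + (k**3 - 2*k**2 - 2*k + 5/4).
Degrees (0,0,3) ⇒ d ≤ 3.
Coefficient equations give f(k) = -3*(2*k**3 - k**2 - 2*k + 2)/4.
R(k) = B(k−1)·f(k)/C(k) = -3*(2*k**3 - k**2 - 2*k + 2)/(4*k**3 - 8*k**2 - 8*k + 5); s_k = R·t_k = 2*(2*k**3 - k**2 - 2*k + 2)/3**k.
Check: Δs_k = 2*(-4*k**3 + 8*k**2 + 8*k - 5)/(3*3**k). ✓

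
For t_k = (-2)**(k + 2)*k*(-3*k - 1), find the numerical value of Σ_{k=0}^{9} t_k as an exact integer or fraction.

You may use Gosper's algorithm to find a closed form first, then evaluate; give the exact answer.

Σ = 368640

The ratio is -2*(k + 1)*(3*k + 4)/(k*(3*k + 1)).
Factor: A=-2; B=1; C=k**2 + k/3.
Solve (-2)·f(k+1) − (1)·f(k) = k**2 + k/3.
From deg A=0, deg B=0, deg C=2: d=2.
A polynomial solution: f(k) = -k*(k - 1)/3.
Then R = B(k−1)f/C = -(k - 1)/(3*k + 1), so s_k = R(k)·t_k = (-2)**(k + 2)*k*(k - 1).
Δs = (-2)**(k + 2)*k*(-3*k - 1), as required.
Sum = s_(10) − s_(0); s_(10) = 368640, s_(0) = 0 ⇒ 368640.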